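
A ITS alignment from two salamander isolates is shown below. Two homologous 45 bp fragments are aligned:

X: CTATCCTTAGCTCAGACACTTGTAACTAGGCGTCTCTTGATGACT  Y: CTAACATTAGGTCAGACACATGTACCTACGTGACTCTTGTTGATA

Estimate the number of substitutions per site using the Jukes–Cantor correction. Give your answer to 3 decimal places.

The sequences differ at 11 of 45 sites, so p = 11/45 ≈ 0.244444.
d = −(3/4) ln(1 − 4p/3) = −0.75 ln(1 − 0.325925) = −0.75 ln(0.674075)
  = −0.75 × (-0.394414) = 0.295811 substitutions/site.

0.296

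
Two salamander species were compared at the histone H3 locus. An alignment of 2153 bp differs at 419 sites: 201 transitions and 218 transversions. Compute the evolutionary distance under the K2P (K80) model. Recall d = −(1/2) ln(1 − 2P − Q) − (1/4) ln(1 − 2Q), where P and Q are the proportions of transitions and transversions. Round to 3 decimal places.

0.226

P = 201/2153 ≈ 0.093358 and Q = 218/2153 ≈ 0.101254.
Under the Kimura two-parameter model, d = −½ ln(1 − 2P − Q) − ¼ ln(1 − 2Q).
1 − 2P − Q = 0.71203, giving −½ ln(0.71203) = 0.169818.
1 − 2Q = 0.797492, giving −¼ ln(0.797492) = 0.056571.
d = 0.169818 + 0.056571 = 0.226389.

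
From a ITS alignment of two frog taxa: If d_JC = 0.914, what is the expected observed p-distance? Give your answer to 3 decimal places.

0.528

p = (3/4)(1 − e^(−4d/3)) = 0.75 × (1 − e^(-1.218667)) = 0.75 × (1 − 0.295624) = 0.528282.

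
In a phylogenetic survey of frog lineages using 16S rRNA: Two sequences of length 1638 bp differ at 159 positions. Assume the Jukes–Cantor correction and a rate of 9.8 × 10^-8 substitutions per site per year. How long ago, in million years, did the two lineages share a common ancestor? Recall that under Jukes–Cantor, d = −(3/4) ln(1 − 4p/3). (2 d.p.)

p = 159/1638 ≈ 0.09707.
d = −(3/4) ln(1 − 4p/3) = −0.75 ln(1 − 0.129427) = −0.75 ln(0.870573)
  = −0.75 × (-0.138604) = 0.103953 substitutions/site.
Under a molecular clock d = 2μt, so t = d/(2μ) = 0.103953 / (2 × 9.8 × 10^-8) = 0.53 million years.

0.53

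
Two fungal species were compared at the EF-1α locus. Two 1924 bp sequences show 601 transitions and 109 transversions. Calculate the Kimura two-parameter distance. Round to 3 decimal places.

P = 601/1924 ≈ 0.31237 and Q = 109/1924 ≈ 0.056653.
Under the Kimura two-parameter model, d = −½ ln(1 − 2P − Q) − ¼ ln(1 − 2Q).
1 − 2P − Q = 0.318607, giving −½ ln(0.318607) = 0.571898.
1 − 2Q = 0.886694, giving −¼ ln(0.886694) = 0.030064.
d = 0.571898 + 0.030064 = 0.601962.

0.602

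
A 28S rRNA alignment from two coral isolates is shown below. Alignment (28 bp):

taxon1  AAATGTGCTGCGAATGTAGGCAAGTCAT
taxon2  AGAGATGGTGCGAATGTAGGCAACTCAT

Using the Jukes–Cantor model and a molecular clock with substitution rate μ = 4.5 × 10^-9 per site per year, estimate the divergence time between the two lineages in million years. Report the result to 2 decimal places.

22.66

The sequences differ at 5 of 28 sites (2, 4, 5, 8, 24), so p = 5/28 ≈ 0.178571.
d = −(3/4) ln(1 − 4p/3) = −0.75 ln(1 − 0.238095) = −0.75 ln(0.761905)
  = −0.75 × (-0.271933) = 0.203950 substitutions/site.
Under a molecular clock d = 2μt, so t = d/(2μ) = 0.203950 / (2 × 4.5 × 10^-9) = 22.66 million years.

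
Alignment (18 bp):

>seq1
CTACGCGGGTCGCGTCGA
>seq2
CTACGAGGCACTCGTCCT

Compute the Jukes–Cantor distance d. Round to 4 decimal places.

The sequences differ at 6 of 18 sites (6, 9, 10, 12, 17, 18), so p = 6/18 ≈ 0.333333.
d = −(3/4) ln(1 − 4p/3) = −0.75 ln(1 − 0.444444) = −0.75 ln(0.555556)
  = −0.75 × (-0.587786) = 0.440840 substitutions/site.

0.4408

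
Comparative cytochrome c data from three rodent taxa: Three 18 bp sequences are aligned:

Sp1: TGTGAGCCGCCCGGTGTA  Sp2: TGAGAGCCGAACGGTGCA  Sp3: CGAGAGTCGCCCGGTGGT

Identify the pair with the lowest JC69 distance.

Sp1 and Sp2

Sp1–Sp2: 4/18 differ, p = 0.222, d = 0.264.
Sp1–Sp3: 5/18 differ, p = 0.278, d = 0.347.
Sp2–Sp3: 6/18 differ, p = 0.333, d = 0.441.
The smallest distance is between Sp1 and Sp2.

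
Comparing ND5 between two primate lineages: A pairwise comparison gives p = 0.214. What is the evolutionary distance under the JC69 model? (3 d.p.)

0.252

d = −(3/4) ln(1 − 4p/3) = −0.75 ln(1 − 0.285333) = −0.75 ln(0.714667)
  = −0.75 × (-0.335939) = 0.251954 substitutions/site.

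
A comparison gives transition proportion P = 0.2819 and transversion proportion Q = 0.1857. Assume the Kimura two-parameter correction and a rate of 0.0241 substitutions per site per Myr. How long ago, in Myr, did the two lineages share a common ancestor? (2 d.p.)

16.77

Under the Kimura two-parameter model, d = −½ ln(1 − 2P − Q) − ¼ ln(1 − 2Q).
1 − 2P − Q = 0.2505, giving −½ ln(0.2505) = 0.692148.
1 − 2Q = 0.6286, giving −¼ ln(0.6286) = 0.116065.
d = 0.692148 + 0.116065 = 0.808213.
Under a molecular clock d = 2μt, so t = d/(2μ) = 0.808213 / (2 × 0.0241) = 16.77 Myr.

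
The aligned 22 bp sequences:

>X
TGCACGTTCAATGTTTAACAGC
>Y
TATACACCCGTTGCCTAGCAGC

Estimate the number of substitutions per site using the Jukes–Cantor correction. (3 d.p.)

The sequences differ at 10 of 22 sites (2, 3, 6, 7, 8, 10, 11, 14, 15, 18), so p = 10/22 ≈ 0.454545.
d = −(3/4) ln(1 − 4p/3) = −0.75 ln(1 − 0.60606) = −0.75 ln(0.39394)
  = −0.75 × (-0.931557) = 0.698668 substitutions/site.

0.699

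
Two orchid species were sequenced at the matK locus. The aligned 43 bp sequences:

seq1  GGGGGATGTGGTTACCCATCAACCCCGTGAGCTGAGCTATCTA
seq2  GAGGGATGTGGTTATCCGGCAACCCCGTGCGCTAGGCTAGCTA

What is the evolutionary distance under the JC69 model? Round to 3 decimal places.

0.214

The sequences differ at 8 of 43 sites (2, 15, 18, 19, 30, 34, 35, 40), so p = 8/43 ≈ 0.186047.
d = −(3/4) ln(1 − 4p/3) = −0.75 ln(1 − 0.248063) = −0.75 ln(0.751937)
  = −0.75 × (-0.285103) = 0.213827 substitutions/site.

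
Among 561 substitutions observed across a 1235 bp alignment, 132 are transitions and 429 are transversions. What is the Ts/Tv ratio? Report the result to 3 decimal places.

R = 132/429 = 0.307692… ≈ 0.308 (to 3 d.p.).

0.308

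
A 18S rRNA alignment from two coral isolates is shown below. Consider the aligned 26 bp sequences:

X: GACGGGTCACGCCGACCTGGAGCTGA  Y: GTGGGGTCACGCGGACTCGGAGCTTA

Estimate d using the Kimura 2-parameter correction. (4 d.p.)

Of 26 sites, 2 differences are transitions and 4 are transversions, so P = 2/26 ≈ 0.076923 and Q = 4/26 ≈ 0.153846.
Under the Kimura two-parameter model, d = −½ ln(1 − 2P − Q) − ¼ ln(1 − 2Q).
1 − 2P − Q = 0.692308, giving −½ ln(0.692308) = 0.183862.
1 − 2Q = 0.692308, giving −¼ ln(0.692308) = 0.091931.
d = 0.183862 + 0.091931 = 0.275793.

0.2758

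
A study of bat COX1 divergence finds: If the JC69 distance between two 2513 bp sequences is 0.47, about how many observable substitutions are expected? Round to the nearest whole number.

878

Invert JC69: p = (3/4)(1 − e^(−4d/3)) = 0.75 × (1 − e^(-0.626667)) = 0.75 × (1 − 0.534370) = 0.349223.
Expected differing sites = pL ≈ 0.349223 × 2513 = 877.597399 ≈ 878.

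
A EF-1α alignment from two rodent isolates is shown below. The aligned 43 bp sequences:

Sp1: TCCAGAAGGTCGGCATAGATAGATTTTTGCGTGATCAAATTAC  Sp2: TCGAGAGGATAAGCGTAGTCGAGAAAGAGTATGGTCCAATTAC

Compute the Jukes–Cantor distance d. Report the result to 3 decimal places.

The sequences differ at 20 of 43 sites, so p = 20/43 ≈ 0.465116.
d = −(3/4) ln(1 − 4p/3) = −0.75 ln(1 − 0.620155) = −0.75 ln(0.379845)
  = −0.75 × (-0.967992) = 0.725994 substitutions/site.

0.726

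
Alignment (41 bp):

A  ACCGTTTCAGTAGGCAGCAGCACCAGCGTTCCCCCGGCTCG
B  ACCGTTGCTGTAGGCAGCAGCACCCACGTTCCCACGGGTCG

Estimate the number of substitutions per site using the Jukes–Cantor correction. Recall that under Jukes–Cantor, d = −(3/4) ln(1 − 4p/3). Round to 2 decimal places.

The sequences differ at 6 of 41 sites (7, 9, 25, 26, 34, 38), so p = 6/41 ≈ 0.146341.
d = −(3/4) ln(1 − 4p/3) = −0.75 ln(1 − 0.195121) = −0.75 ln(0.804879)
  = −0.75 × (-0.217063) = 0.162797 substitutions/site.

0.16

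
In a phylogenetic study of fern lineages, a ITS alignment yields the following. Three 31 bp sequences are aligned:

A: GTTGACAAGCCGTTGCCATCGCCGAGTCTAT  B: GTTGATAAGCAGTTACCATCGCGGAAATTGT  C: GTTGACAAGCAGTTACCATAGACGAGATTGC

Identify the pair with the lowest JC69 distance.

A–B: 8/31 differ, p = 0.258, d = 0.316.
A–C: 8/31 differ, p = 0.258, d = 0.316.
B–C: 6/31 differ, p = 0.194, d = 0.224.
The smallest distance is between B and C.

B and C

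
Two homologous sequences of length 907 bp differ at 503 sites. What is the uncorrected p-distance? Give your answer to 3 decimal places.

p = 503/907 = 0.554575… ≈ 0.555 (to 3 d.p.).

0.555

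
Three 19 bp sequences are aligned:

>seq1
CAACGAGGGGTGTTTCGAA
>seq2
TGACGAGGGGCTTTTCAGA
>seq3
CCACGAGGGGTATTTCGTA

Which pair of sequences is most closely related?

seq1 and seq3

seq1–seq2: 6/19 differ, p = 0.316, d = 0.410.
seq1–seq3: 3/19 differ, p = 0.158, d = 0.177.
seq2–seq3: 6/19 differ, p = 0.316, d = 0.410.
The smallest distance is between seq1 and seq3.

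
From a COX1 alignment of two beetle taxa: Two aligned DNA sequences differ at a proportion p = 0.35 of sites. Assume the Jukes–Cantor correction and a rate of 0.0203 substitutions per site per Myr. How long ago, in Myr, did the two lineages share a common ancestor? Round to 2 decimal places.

11.61

d = −(3/4) ln(1 − 4p/3) = −0.75 ln(1 − 0.466667) = −0.75 ln(0.533333)
  = −0.75 × (-0.628609) = 0.471457 substitutions/site.
Under a molecular clock d = 2μt, so t = d/(2μ) = 0.471457 / (2 × 0.0203) = 11.61 Myr.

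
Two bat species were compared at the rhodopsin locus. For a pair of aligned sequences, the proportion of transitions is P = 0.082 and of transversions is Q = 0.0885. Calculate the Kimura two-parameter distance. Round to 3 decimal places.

0.194

Under the Kimura two-parameter model, d = −½ ln(1 − 2P − Q) − ¼ ln(1 − 2Q).
1 − 2P − Q = 0.7475, giving −½ ln(0.7475) = 0.145510.
1 − 2Q = 0.823, giving −¼ ln(0.823) = 0.048700.
d = 0.145510 + 0.048700 = 0.194210.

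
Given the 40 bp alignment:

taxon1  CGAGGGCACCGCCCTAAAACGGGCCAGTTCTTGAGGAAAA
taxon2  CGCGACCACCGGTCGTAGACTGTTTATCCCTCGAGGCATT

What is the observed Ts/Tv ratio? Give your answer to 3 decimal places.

0.727

Transitions are A↔G and C↔T; transversions are all other mismatches.
Transitions: 8. Transversions: 11.
R = 8/11 = 0.727272… ≈ 0.727 (to 3 d.p.).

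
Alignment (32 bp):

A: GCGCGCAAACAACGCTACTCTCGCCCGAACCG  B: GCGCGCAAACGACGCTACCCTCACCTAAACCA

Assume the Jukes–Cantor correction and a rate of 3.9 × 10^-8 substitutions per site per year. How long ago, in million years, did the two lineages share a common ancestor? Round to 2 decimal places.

The sequences differ at 6 of 32 sites (11, 19, 23, 26, 27, 32), so p = 6/32 = 0.1875.
d = −(3/4) ln(1 − 4p/3) = −0.75 ln(1 − 0.25) = −0.75 ln(0.75)
  = −0.75 × (-0.287682) = 0.215762 substitutions/site.
Under a molecular clock d = 2μt, so t = d/(2μ) = 0.215762 / (2 × 3.9 × 10^-8) = 2.77 million years.

2.77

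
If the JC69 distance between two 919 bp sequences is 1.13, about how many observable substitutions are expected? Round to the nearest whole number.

536

Invert JC69: p = (3/4)(1 − e^(−4d/3)) = 0.75 × (1 − e^(-1.506667)) = 0.75 × (1 − 0.221647) = 0.583765.
Expected differing sites = pL ≈ 0.583765 × 919 = 536.480035 ≈ 536.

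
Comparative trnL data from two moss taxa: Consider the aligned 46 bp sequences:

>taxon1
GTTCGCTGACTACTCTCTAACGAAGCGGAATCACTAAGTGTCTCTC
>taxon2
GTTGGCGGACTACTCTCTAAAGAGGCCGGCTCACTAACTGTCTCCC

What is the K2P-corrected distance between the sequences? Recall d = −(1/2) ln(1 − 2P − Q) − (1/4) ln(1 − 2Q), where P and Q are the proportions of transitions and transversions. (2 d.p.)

Of 46 sites, 3 differences are transitions and 6 are transversions, so P = 3/46 ≈ 0.065217 and Q = 6/46 ≈ 0.130435.
Under the Kimura two-parameter model, d = −½ ln(1 − 2P − Q) − ¼ ln(1 − 2Q).
1 − 2P − Q = 0.739131, giving −½ ln(0.739131) = 0.151140.
1 − 2Q = 0.73913, giving −¼ ln(0.73913) = 0.075570.
d = 0.151140 + 0.075570 = 0.226710.

0.23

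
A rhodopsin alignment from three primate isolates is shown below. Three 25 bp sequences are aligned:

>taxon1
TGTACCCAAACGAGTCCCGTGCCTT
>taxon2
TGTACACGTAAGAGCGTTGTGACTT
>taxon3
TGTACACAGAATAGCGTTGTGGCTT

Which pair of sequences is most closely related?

taxon1–taxon2: 9/25 differ, p = 0.360, d = 0.490.
taxon1–taxon3: 9/25 differ, p = 0.360, d = 0.490.
taxon2–taxon3: 4/25 differ, p = 0.160, d = 0.180.
The smallest distance is between taxon2 and taxon3.

taxon2 and taxon3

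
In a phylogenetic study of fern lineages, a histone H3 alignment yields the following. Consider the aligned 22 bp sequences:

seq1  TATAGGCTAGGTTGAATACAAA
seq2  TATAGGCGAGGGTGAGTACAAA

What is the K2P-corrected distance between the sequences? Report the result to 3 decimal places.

0.151

Of 22 sites, 1 differences are transitions and 2 are transversions, so P = 1/22 ≈ 0.045455 and Q = 2/22 ≈ 0.090909.
Under the Kimura two-parameter model, d = −½ ln(1 − 2P − Q) − ¼ ln(1 − 2Q).
1 − 2P − Q = 0.818181, giving −½ ln(0.818181) = 0.100336.
1 − 2Q = 0.818182, giving −¼ ln(0.818182) = 0.050168.
d = 0.100336 + 0.050168 = 0.150504.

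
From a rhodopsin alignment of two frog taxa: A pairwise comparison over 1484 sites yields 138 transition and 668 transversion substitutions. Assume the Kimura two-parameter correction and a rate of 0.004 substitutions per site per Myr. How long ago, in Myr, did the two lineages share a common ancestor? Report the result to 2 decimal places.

135.22

P = 138/1484 ≈ 0.092992 and Q = 668/1484 ≈ 0.450135.
Under the Kimura two-parameter model, d = −½ ln(1 − 2P − Q) − ¼ ln(1 − 2Q).
1 − 2P − Q = 0.363881, giving −½ ln(0.363881) = 0.505464.
1 − 2Q = 0.09973, giving −¼ ln(0.09973) = 0.576322.
d = 0.505464 + 0.576322 = 1.081786.
Under a molecular clock d = 2μt, so t = d/(2μ) = 1.081786 / (2 × 0.004) = 135.22 Myr.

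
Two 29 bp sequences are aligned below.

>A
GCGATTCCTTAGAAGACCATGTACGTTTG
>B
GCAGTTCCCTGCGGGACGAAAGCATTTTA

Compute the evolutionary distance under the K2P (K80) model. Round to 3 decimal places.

Of 29 sites, 8 differences are transitions and 7 are transversions, so P = 8/29 ≈ 0.275862 and Q = 7/29 ≈ 0.241379.
Under the Kimura two-parameter model, d = −½ ln(1 − 2P − Q) − ¼ ln(1 − 2Q).
1 − 2P − Q = 0.206897, giving −½ ln(0.206897) = 0.787767.
1 − 2Q = 0.517242, giving −¼ ln(0.517242) = 0.164811.
d = 0.787767 + 0.164811 = 0.952578.

0.953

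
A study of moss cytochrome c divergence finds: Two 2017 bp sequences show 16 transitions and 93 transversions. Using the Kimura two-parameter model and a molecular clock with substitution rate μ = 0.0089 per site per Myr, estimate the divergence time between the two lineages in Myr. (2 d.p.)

P = 16/2017 ≈ 0.007933 and Q = 93/2017 ≈ 0.046108.
Under the Kimura two-parameter model, d = −½ ln(1 − 2P − Q) − ¼ ln(1 − 2Q).
1 − 2P − Q = 0.938026, giving −½ ln(0.938026) = 0.031989.
1 − 2Q = 0.907784, giving −¼ ln(0.907784) = 0.024187.
d = 0.031989 + 0.024187 = 0.056176.
Under a molecular clock d = 2μt, so t = d/(2μ) = 0.056176 / (2 × 0.0089) = 3.16 Myr.

3.16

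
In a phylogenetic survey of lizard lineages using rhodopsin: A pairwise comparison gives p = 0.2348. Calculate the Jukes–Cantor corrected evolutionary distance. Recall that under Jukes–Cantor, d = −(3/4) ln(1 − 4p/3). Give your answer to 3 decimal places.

0.282

d = −(3/4) ln(1 − 4p/3) = −0.75 ln(1 − 0.313067) = −0.75 ln(0.686933)
  = −0.75 × (-0.375519) = 0.281639 substitutions/site.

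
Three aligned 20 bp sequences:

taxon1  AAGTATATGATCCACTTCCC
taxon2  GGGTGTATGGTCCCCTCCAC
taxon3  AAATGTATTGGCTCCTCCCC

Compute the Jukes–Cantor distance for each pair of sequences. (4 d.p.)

taxon1–taxon2: 7/20 sites differ → p = 0.35, d = −0.75 ln(1 − 0.466667) = 0.471457 ≈ 0.4715.
taxon1–taxon3: 8/20 sites differ → p = 0.4, d = −0.75 ln(1 − 0.533333) = 0.571605 ≈ 0.5716.
taxon2–taxon3: 7/20 sites differ → p = 0.35, d = −0.75 ln(1 − 0.466667) = 0.471457 ≈ 0.4715.

d(taxon1,taxon2) = 0.4715, d(taxon1,taxon3) = 0.5716, d(taxon2,taxon3) = 0.4715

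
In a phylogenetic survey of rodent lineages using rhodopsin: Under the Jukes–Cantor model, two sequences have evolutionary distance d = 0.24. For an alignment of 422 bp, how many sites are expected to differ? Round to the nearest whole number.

Invert JC69: p = (3/4)(1 − e^(−4d/3)) = 0.75 × (1 − e^(-0.32)) = 0.75 × (1 − 0.726149) = 0.205388.
Expected differing sites = pL ≈ 0.205388 × 422 = 86.673736 ≈ 87.

87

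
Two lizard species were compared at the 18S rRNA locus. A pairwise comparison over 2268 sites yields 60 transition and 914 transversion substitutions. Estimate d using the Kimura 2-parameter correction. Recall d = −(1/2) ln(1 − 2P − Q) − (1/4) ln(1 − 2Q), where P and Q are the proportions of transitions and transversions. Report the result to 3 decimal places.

0.714

P = 60/2268 ≈ 0.026455 and Q = 914/2268 ≈ 0.402998.
Under the Kimura two-parameter model, d = −½ ln(1 − 2P − Q) − ¼ ln(1 − 2Q).
1 − 2P − Q = 0.544092, giving −½ ln(0.544092) = 0.304318.
1 − 2Q = 0.194004, giving −¼ ln(0.194004) = 0.409969.
d = 0.304318 + 0.409969 = 0.714287.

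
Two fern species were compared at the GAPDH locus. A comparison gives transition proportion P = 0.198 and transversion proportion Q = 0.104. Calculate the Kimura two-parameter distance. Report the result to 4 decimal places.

0.4049

Under the Kimura two-parameter model, d = −½ ln(1 − 2P − Q) − ¼ ln(1 − 2Q).
1 − 2P − Q = 0.5, giving −½ ln(0.5) = 0.346574.
1 − 2Q = 0.792, giving −¼ ln(0.792) = 0.058298.
d = 0.346574 + 0.058298 = 0.404872.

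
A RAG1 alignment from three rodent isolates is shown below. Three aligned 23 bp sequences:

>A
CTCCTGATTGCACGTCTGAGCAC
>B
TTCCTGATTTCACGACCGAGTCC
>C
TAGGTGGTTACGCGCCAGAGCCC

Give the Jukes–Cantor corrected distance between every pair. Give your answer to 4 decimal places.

d(A,B) = 0.3206, d(A,C) = 0.6501, d(B,C) = 0.5532

A–B: 6/23 sites differ → p ≈ 0.26087, d = −0.75 ln(1 − 0.347827) = 0.320584 ≈ 0.3206.
A–C: 10/23 sites differ → p ≈ 0.434783, d = −0.75 ln(1 − 0.579711) = 0.650110 ≈ 0.6501.
B–C: 9/23 sites differ → p ≈ 0.391304, d = −0.75 ln(1 − 0.521739) = 0.553199 ≈ 0.5532.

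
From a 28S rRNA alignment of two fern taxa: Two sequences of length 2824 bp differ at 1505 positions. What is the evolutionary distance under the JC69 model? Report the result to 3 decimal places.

0.930

p = 1505/2824 ≈ 0.532932.
d = −(3/4) ln(1 − 4p/3) = −0.75 ln(1 − 0.710576) = −0.75 ln(0.289424)
  = −0.75 × (-1.239863) = 0.929897 substitutions/site.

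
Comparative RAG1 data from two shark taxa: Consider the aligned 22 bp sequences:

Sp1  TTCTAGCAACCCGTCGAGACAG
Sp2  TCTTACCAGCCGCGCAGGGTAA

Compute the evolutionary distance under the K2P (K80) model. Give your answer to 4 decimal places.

1.3119

Of 22 sites, 8 differences are transitions and 4 are transversions, so P = 8/22 ≈ 0.363636 and Q = 4/22 ≈ 0.181818.
Under the Kimura two-parameter model, d = −½ ln(1 − 2P − Q) − ¼ ln(1 − 2Q).
1 − 2P − Q = 0.09091, giving −½ ln(0.09091) = 1.198943.
1 − 2Q = 0.636364, giving −¼ ln(0.636364) = 0.112996.
d = 1.198943 + 0.112996 = 1.311939.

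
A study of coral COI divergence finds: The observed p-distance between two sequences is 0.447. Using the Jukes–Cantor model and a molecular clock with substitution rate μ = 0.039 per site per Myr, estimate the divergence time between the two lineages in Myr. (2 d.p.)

d = −(3/4) ln(1 − 4p/3) = −0.75 ln(1 − 0.596) = −0.75 ln(0.404)
  = −0.75 × (-0.906340) = 0.679755 substitutions/site.
Under a molecular clock d = 2μt, so t = d/(2μ) = 0.679755 / (2 × 0.039) = 8.71 Myr.

8.71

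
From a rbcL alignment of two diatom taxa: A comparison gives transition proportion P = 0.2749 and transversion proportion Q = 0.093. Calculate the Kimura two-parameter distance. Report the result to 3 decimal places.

0.566

Under the Kimura two-parameter model, d = −½ ln(1 − 2P − Q) − ¼ ln(1 − 2Q).
1 − 2P − Q = 0.3572, giving −½ ln(0.3572) = 0.514730.
1 − 2Q = 0.814, giving −¼ ln(0.814) = 0.051449.
d = 0.514730 + 0.051449 = 0.566179.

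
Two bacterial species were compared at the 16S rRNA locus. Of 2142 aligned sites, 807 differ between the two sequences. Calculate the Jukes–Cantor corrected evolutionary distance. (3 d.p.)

0.523

p = 807/2142 ≈ 0.376751.
d = −(3/4) ln(1 − 4p/3) = −0.75 ln(1 − 0.502335) = −0.75 ln(0.497665)
  = −0.75 × (-0.697828) = 0.523371 substitutions/site.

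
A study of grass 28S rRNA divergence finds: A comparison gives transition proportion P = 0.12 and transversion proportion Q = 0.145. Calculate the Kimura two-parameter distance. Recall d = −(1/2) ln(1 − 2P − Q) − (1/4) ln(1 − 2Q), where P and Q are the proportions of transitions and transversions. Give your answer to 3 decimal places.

0.329

Under the Kimura two-parameter model, d = −½ ln(1 − 2P − Q) − ¼ ln(1 − 2Q).
1 − 2P − Q = 0.615, giving −½ ln(0.615) = 0.243067.
1 − 2Q = 0.71, giving −¼ ln(0.71) = 0.085623.
d = 0.243067 + 0.085623 = 0.328690.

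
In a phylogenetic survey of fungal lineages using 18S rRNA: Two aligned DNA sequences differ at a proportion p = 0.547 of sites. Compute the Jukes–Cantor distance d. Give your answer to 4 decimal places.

d = −(3/4) ln(1 − 4p/3) = −0.75 ln(1 − 0.729333) = −0.75 ln(0.270667)
  = −0.75 × (-1.306866) = 0.980150 substitutions/site.

0.9802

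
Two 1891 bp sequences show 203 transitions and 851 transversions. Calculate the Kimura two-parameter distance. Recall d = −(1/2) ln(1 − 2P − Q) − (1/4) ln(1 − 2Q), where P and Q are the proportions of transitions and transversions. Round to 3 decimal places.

P = 203/1891 ≈ 0.107351 and Q = 851/1891 ≈ 0.450026.
Under the Kimura two-parameter model, d = −½ ln(1 − 2P − Q) − ¼ ln(1 − 2Q).
1 − 2P − Q = 0.335272, giving −½ ln(0.335272) = 0.546407.
1 − 2Q = 0.099948, giving −¼ ln(0.099948) = 0.575776.
d = 0.546407 + 0.575776 = 1.122183.

1.122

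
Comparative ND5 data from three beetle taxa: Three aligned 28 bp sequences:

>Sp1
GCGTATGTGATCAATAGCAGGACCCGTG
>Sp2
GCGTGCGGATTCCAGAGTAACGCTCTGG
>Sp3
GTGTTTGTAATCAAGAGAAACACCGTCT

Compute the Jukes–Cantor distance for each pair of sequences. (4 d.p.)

Sp1–Sp2: 14/28 sites differ → p = 0.5, d = −0.75 ln(1 − 0.666667) = 0.823960 ≈ 0.8240.
Sp1–Sp3: 11/28 sites differ → p ≈ 0.392857, d = −0.75 ln(1 − 0.523809) = 0.556452 ≈ 0.5565.
Sp2–Sp3: 12/28 sites differ → p ≈ 0.428571, d = −0.75 ln(1 − 0.571428) = 0.635472 ≈ 0.6355.

d(Sp1,Sp2) = 0.8240, d(Sp1,Sp3) = 0.5565, d(Sp2,Sp3) = 0.6355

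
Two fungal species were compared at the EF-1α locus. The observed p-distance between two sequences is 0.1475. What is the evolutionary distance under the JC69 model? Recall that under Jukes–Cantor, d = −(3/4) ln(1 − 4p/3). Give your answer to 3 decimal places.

d = −(3/4) ln(1 − 4p/3) = −0.75 ln(1 − 0.196667) = −0.75 ln(0.803333)
  = −0.75 × (-0.218986) = 0.164240 substitutions/site.

0.164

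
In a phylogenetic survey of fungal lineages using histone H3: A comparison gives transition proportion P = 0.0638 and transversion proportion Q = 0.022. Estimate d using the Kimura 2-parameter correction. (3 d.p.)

Under the Kimura two-parameter model, d = −½ ln(1 − 2P − Q) − ¼ ln(1 − 2Q).
1 − 2P − Q = 0.8504, giving −½ ln(0.8504) = 0.081024.
1 − 2Q = 0.956, giving −¼ ln(0.956) = 0.011249.
d = 0.081024 + 0.011249 = 0.092273.

0.092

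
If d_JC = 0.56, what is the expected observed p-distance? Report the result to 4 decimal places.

p = (3/4)(1 − e^(−4d/3)) = 0.75 × (1 − e^(-0.746667)) = 0.75 × (1 − 0.473944) = 0.394542.

0.3945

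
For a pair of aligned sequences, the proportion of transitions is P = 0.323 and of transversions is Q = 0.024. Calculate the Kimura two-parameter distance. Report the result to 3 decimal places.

0.567

Under the Kimura two-parameter model, d = −½ ln(1 − 2P − Q) − ¼ ln(1 − 2Q).
1 − 2P − Q = 0.33, giving −½ ln(0.33) = 0.554331.
1 − 2Q = 0.952, giving −¼ ln(0.952) = 0.012298.
d = 0.554331 + 0.012298 = 0.566629.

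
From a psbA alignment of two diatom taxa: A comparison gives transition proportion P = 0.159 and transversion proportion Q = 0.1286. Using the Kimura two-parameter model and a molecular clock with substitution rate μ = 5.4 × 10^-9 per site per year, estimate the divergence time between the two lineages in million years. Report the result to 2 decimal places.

Under the Kimura two-parameter model, d = −½ ln(1 − 2P − Q) − ¼ ln(1 − 2Q).
1 − 2P − Q = 0.5534, giving −½ ln(0.5534) = 0.295837.
1 − 2Q = 0.7428, giving −¼ ln(0.7428) = 0.074332.
d = 0.295837 + 0.074332 = 0.370169.
Under a molecular clock d = 2μt, so t = d/(2μ) = 0.370169 / (2 × 5.4 × 10^-9) = 34.27 million years.

34.27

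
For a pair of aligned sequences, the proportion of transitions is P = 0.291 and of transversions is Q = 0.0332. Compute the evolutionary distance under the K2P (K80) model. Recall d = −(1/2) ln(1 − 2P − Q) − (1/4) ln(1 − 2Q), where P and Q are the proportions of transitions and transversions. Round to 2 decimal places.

0.49

Under the Kimura two-parameter model, d = −½ ln(1 − 2P − Q) − ¼ ln(1 − 2Q).
1 − 2P − Q = 0.3848, giving −½ ln(0.3848) = 0.477516.
1 − 2Q = 0.9336, giving −¼ ln(0.9336) = 0.017177.
d = 0.477516 + 0.017177 = 0.494693.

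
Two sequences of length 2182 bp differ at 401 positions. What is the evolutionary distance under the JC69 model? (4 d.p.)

0.2108

p = 401/2182 ≈ 0.183776.
d = −(3/4) ln(1 − 4p/3) = −0.75 ln(1 − 0.245035) = −0.75 ln(0.754965)
  = −0.75 × (-0.281084) = 0.210813 substitutions/site.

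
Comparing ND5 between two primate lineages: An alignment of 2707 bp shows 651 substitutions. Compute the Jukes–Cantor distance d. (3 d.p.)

p = 651/2707 ≈ 0.240488.
d = −(3/4) ln(1 − 4p/3) = −0.75 ln(1 − 0.320651) = −0.75 ln(0.679349)
  = −0.75 × (-0.386620) = 0.289965 substitutions/site.

0.290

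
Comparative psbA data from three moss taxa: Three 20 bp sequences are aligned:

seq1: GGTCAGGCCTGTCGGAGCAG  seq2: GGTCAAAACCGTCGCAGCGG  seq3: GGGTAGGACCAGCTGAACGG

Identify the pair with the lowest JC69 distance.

seq1 and seq2

seq1–seq2: 6/20 differ, p = 0.300, d = 0.383.
seq1–seq3: 9/20 differ, p = 0.450, d = 0.687.
seq2–seq3: 9/20 differ, p = 0.450, d = 0.687.
The smallest distance is between seq1 and seq2.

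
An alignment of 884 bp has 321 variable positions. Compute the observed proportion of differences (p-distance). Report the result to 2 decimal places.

0.36

p = 321/884 = 0.363122… ≈ 0.36 (to 2 d.p.).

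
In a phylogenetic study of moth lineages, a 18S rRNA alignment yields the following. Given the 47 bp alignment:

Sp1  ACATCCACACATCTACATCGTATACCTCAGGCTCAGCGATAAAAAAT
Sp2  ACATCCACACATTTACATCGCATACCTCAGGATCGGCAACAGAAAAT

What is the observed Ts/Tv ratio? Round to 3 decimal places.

6.000

Transitions are A↔G and C↔T; transversions are all other mismatches.
Transitions: 6. Transversions: 1.
R = 6/1 = 6.000.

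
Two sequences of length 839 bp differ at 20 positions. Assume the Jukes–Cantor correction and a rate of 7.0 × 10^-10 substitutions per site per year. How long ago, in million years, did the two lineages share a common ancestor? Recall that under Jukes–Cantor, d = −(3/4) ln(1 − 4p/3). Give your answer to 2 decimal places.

17.30

p = 20/839 ≈ 0.023838.
d = −(3/4) ln(1 − 4p/3) = −0.75 ln(1 − 0.031784) = −0.75 ln(0.968216)
  = −0.75 × (-0.032300) = 0.024225 substitutions/site.
Under a molecular clock d = 2μt, so t = d/(2μ) = 0.024225 / (2 × 7.0 × 10^-10) = 17.30 million years.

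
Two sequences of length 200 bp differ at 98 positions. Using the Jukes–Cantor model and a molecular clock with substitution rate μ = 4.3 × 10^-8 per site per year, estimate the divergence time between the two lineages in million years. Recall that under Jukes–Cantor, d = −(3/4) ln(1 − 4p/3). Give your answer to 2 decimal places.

p = 98/200 = 0.49.
d = −(3/4) ln(1 − 4p/3) = −0.75 ln(1 − 0.653333) = −0.75 ln(0.346667)
  = −0.75 × (-1.059391) = 0.794543 substitutions/site.
Under a molecular clock d = 2μt, so t = d/(2μ) = 0.794543 / (2 × 4.3 × 10^-8) = 9.24 million years.

9.24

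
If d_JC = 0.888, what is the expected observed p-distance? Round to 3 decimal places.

0.520

p = (3/4)(1 − e^(−4d/3)) = 0.75 × (1 − e^(-1.184)) = 0.75 × (1 − 0.306052) = 0.520461.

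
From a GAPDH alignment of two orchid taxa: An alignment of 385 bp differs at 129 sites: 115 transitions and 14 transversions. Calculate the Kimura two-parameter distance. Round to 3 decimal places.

0.521

P = 115/385 ≈ 0.298701 and Q = 14/385 ≈ 0.036364.
Under the Kimura two-parameter model, d = −½ ln(1 − 2P − Q) − ¼ ln(1 − 2Q).
1 − 2P − Q = 0.366234, giving −½ ln(0.366234) = 0.502241.
1 − 2Q = 0.927272, giving −¼ ln(0.927272) = 0.018877.
d = 0.502241 + 0.018877 = 0.521118.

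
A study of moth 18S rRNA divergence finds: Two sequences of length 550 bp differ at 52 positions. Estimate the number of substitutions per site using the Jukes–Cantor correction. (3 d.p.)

p = 52/550 ≈ 0.094545.
d = −(3/4) ln(1 − 4p/3) = −0.75 ln(1 − 0.12606) = −0.75 ln(0.87394)
  = −0.75 × (-0.134744) = 0.101058 substitutions/site.

0.101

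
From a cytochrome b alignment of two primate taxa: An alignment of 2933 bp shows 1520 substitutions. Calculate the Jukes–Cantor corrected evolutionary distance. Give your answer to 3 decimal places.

p = 1520/2933 ≈ 0.518241.
d = −(3/4) ln(1 − 4p/3) = −0.75 ln(1 − 0.690988) = −0.75 ln(0.309012)
  = −0.75 × (-1.174375) = 0.880781 substitutions/site.

0.881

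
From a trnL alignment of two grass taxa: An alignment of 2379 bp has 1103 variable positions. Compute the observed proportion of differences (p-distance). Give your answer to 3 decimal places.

p = 1103/2379 = 0.463640… ≈ 0.464 (to 3 d.p.).

0.464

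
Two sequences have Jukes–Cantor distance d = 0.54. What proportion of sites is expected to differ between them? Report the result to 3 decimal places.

0.385

p = (3/4)(1 − e^(−4d/3)) = 0.75 × (1 − e^(-0.72)) = 0.75 × (1 − 0.486752) = 0.384936.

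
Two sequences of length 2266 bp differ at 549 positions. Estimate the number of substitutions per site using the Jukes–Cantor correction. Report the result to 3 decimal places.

0.293

p = 549/2266 ≈ 0.242277.
d = −(3/4) ln(1 − 4p/3) = −0.75 ln(1 − 0.323036) = −0.75 ln(0.676964)
  = −0.75 × (-0.390137) = 0.292603 substitutions/site.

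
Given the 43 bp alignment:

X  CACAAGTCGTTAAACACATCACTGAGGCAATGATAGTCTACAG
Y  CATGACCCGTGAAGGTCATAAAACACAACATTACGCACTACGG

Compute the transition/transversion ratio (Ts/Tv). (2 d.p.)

0.57

Transitions are A↔G and C↔T; transversions are all other mismatches.
Transitions: 8. Transversions: 14.
R = 8/14 = 0.571428… ≈ 0.57 (to 2 d.p.).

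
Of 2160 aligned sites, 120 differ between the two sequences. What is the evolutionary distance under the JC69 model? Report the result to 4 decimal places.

p = 120/2160 ≈ 0.055556.
d = −(3/4) ln(1 − 4p/3) = −0.75 ln(1 − 0.074075) = −0.75 ln(0.925925)
  = −0.75 × (-0.076962) = 0.057722 substitutions/site.

0.0577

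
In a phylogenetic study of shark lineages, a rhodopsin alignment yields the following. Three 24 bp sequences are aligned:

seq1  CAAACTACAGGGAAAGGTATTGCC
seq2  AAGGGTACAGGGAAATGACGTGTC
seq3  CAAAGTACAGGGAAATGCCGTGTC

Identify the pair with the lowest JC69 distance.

seq1–seq2: 9/24 differ, p = 0.375, d = 0.520.
seq1–seq3: 6/24 differ, p = 0.250, d = 0.304.
seq2–seq3: 4/24 differ, p = 0.167, d = 0.188.
The smallest distance is between seq2 and seq3.

seq2 and seq3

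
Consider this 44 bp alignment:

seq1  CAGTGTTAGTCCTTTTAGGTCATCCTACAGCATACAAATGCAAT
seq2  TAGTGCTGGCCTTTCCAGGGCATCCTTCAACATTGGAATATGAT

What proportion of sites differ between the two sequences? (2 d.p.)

The sequences differ at 16 of 44 positions.
p = 16/44 = 0.363636… ≈ 0.36 (to 2 d.p.).

0.36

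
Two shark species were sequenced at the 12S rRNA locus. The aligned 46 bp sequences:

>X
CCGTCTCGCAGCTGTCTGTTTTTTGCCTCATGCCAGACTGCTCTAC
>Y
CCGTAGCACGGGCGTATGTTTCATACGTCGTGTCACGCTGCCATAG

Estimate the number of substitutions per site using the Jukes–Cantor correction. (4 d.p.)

The sequences differ at 18 of 46 sites, so p = 18/46 ≈ 0.391304.
d = −(3/4) ln(1 − 4p/3) = −0.75 ln(1 − 0.521739) = −0.75 ln(0.478261)
  = −0.75 × (-0.737599) = 0.553199 substitutions/site.

0.5532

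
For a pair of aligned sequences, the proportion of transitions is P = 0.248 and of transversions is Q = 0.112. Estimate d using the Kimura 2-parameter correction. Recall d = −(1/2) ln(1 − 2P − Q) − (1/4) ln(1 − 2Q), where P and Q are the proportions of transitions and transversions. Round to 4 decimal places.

0.5316

Under the Kimura two-parameter model, d = −½ ln(1 − 2P − Q) − ¼ ln(1 − 2Q).
1 − 2P − Q = 0.392, giving −½ ln(0.392) = 0.468247.
1 − 2Q = 0.776, giving −¼ ln(0.776) = 0.063401.
d = 0.468247 + 0.063401 = 0.531648.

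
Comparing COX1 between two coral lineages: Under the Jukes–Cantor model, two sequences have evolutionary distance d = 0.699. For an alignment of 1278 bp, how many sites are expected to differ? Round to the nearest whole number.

Invert JC69: p = (3/4)(1 − e^(−4d/3)) = 0.75 × (1 − e^(-0.932)) = 0.75 × (1 − 0.393765) = 0.454676.
Expected differing sites = pL ≈ 0.454676 × 1278 = 581.075928 ≈ 581.

581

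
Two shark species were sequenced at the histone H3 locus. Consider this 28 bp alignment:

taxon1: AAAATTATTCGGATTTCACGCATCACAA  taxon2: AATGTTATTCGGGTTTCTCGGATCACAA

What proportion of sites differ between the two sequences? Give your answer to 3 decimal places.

The sequences differ at 5 of 28 positions (sites 3, 4, 13, 18, 21).
p = 5/28 = 0.178571… ≈ 0.179 (to 3 d.p.).

0.179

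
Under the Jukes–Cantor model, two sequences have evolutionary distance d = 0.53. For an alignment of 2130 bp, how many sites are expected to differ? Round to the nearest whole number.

Invert JC69: p = (3/4)(1 − e^(−4d/3)) = 0.75 × (1 − e^(-0.706667)) = 0.75 × (1 − 0.493286) = 0.380036.
Expected differing sites = pL ≈ 0.380036 × 2130 = 809.47668 ≈ 809.

809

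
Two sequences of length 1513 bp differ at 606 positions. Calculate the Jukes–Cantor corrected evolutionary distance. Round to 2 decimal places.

0.57

p = 606/1513 ≈ 0.400529.
d = −(3/4) ln(1 − 4p/3) = −0.75 ln(1 − 0.534039) = −0.75 ln(0.465961)
  = −0.75 × (-0.763653) = 0.572740 substitutions/site.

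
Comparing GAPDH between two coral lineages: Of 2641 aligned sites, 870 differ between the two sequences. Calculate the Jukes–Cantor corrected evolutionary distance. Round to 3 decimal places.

p = 870/2641 ≈ 0.329421.
d = −(3/4) ln(1 − 4p/3) = −0.75 ln(1 − 0.439228) = −0.75 ln(0.560772)
  = −0.75 × (-0.578441) = 0.433831 substitutions/site.

0.434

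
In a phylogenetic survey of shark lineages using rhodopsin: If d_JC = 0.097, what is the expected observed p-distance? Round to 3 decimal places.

p = (3/4)(1 − e^(−4d/3)) = 0.75 × (1 − e^(-0.129333)) = 0.75 × (1 − 0.878681) = 0.090989.

0.091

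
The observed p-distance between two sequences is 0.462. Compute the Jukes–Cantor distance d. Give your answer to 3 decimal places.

d = −(3/4) ln(1 − 4p/3) = −0.75 ln(1 − 0.616) = −0.75 ln(0.384)
  = −0.75 × (-0.957113) = 0.717835 substitutions/site.

0.718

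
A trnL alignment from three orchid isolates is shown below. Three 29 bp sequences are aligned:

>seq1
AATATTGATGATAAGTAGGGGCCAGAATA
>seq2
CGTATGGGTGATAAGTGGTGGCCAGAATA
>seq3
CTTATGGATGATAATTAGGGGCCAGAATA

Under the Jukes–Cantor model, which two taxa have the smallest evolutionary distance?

seq1–seq2: 6/29 differ, p = 0.207, d = 0.242.
seq1–seq3: 4/29 differ, p = 0.138, d = 0.152.
seq2–seq3: 5/29 differ, p = 0.172, d = 0.196.
The smallest distance is between seq1 and seq3.

seq1 and seq3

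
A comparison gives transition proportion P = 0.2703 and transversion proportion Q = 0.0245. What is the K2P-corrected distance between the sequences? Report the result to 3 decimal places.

0.429

Under the Kimura two-parameter model, d = −½ ln(1 − 2P − Q) − ¼ ln(1 − 2Q).
1 − 2P − Q = 0.4349, giving −½ ln(0.4349) = 0.416320.
1 − 2Q = 0.951, giving −¼ ln(0.951) = 0.012560.
d = 0.416320 + 0.012560 = 0.428880.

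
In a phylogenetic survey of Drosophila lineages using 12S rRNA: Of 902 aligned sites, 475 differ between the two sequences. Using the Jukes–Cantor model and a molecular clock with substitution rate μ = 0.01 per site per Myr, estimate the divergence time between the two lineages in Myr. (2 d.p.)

45.42

p = 475/902 ≈ 0.526608.
d = −(3/4) ln(1 − 4p/3) = −0.75 ln(1 − 0.702144) = −0.75 ln(0.297856)
  = −0.75 × (-1.211145) = 0.908359 substitutions/site.
Under a molecular clock d = 2μt, so t = d/(2μ) = 0.908359 / (2 × 0.01) = 45.42 Myr.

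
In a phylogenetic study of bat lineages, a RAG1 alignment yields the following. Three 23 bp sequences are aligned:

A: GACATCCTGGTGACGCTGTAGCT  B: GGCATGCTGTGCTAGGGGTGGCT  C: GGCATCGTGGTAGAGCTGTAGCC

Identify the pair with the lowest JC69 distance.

A–B: 10/23 differ, p = 0.435, d = 0.650.
A–C: 6/23 differ, p = 0.261, d = 0.321.
B–C: 10/23 differ, p = 0.435, d = 0.650.
The smallest distance is between A and C.

A and C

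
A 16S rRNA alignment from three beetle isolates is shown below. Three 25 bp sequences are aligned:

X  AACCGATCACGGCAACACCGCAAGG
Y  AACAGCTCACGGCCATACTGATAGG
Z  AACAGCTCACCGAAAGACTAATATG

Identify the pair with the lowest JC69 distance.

X–Y: 7/25 differ, p = 0.280, d = 0.351.
X–Z: 10/25 differ, p = 0.400, d = 0.572.
Y–Z: 6/25 differ, p = 0.240, d = 0.289.
The smallest distance is between Y and Z.

Y and Z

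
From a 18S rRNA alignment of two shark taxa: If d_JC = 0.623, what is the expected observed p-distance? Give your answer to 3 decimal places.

p = (3/4)(1 − e^(−4d/3)) = 0.75 × (1 − e^(-0.830667)) = 0.75 × (1 − 0.435759) = 0.423181.

0.423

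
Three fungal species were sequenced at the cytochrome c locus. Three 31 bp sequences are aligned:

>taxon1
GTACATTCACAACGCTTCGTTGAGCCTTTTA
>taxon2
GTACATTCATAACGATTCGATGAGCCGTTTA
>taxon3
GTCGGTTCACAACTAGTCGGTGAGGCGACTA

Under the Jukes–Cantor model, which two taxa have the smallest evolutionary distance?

taxon1 and taxon2

taxon1–taxon2: 4/31 differ, p = 0.129, d = 0.142.
taxon1–taxon3: 11/31 differ, p = 0.355, d = 0.481.
taxon2–taxon3: 10/31 differ, p = 0.323, d = 0.422.
The smallest distance is between taxon1 and taxon2.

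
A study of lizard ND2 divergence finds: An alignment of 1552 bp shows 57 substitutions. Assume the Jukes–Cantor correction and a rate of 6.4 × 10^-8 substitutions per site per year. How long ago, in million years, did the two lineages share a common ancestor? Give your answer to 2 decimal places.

0.29

p = 57/1552 ≈ 0.036727.
d = −(3/4) ln(1 − 4p/3) = −0.75 ln(1 − 0.048969) = −0.75 ln(0.951031)
  = −0.75 × (-0.050209) = 0.037657 substitutions/site.
Under a molecular clock d = 2μt, so t = d/(2μ) = 0.037657 / (2 × 6.4 × 10^-8) = 0.29 million years.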